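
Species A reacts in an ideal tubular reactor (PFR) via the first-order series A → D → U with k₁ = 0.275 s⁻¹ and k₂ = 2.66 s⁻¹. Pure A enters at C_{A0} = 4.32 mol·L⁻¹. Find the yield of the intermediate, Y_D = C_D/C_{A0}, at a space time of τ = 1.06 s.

0.0793

Solving the coupled first-order balances gives C_D(τ) = [k₁/(k₂−k₁)]·C_{A0}·(e^(−k₁τ) − e^(−k₂τ)).
e^(−k₁τ) = e^(−0.275×1.06) = e^(−0.2915) = 0.7471; e^(−k₂τ) = e^(−2.820) = 0.05963.
C_D = 0.275×4.32/(2.66−0.275) × (0.7471−0.05963) = 0.4981×0.6875 = 0.3425 mol·L⁻¹.
Y_D = C_D/C_{A0} = 0.3425/4.32 = 0.0793.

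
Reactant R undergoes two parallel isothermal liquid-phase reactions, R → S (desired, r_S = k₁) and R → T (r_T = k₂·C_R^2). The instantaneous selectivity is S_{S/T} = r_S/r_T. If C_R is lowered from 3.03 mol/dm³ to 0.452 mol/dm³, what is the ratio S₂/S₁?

44.9

S_{S/T} = (k₁/k₂)·C_R^-2, so S₂/S₁ = (C_{R,2}/C_{R,1})^-2.
= (0.452/3.03)^(-2) = (0.1492)^(-2) = 44.9.
Selectivity toward S rises as C_R falls — low-concentration operation is favoured.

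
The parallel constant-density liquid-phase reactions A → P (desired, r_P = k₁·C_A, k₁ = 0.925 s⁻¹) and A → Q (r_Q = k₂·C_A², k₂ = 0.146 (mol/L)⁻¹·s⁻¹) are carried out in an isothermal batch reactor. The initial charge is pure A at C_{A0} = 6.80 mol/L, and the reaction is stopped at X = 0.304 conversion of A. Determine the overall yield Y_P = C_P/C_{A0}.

C_A = C_{A0}(1−X) = 4.733 mol/L.
Along a PFR/batch, dC_P/dC_A = −r_P/(r_P+r_Q) = −k₁/(k₁+k₂·C_A).
Integrating from C_{A0} to C_A: C_P = (0.925/0.146)·ln[(0.925+0.146·6.80)/(0.925+0.146·4.73)] = 6.336·ln(1.918/1.616) = 1.085 mol/L.
Y_P = C_P/C_{A0} = 1.085/6.80 = 0.160.

0.160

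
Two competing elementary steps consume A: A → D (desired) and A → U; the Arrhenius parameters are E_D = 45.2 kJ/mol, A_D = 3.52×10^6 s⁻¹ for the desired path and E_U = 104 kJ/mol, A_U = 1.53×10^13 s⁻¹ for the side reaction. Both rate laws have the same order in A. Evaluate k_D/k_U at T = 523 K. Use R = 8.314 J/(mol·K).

0.172

Since both paths have the same order in A, the concentration cancels and S_{D/U} = k_D/k_U = (A_D/A_U)·exp[(E_U−E_D)/(RT)].
(E_U−E_D)/(RT) = (104−45.2)×10³/(8.314×523) = 58800/4348 = 13.52.
k_D/k_U = (3.52×10^6/1.53×10^13)·exp(13.52) = 2.301×10^-7 × 7.462×10^5 = 0.172.
Since E_D < E_U, lowering the temperature improves selectivity toward D.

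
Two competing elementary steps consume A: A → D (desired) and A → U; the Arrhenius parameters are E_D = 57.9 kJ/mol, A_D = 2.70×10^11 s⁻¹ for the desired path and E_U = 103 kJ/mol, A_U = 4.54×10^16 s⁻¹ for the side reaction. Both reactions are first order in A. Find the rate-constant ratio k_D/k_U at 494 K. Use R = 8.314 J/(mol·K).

With equal orders, S_{D/U} = k_D/k_U = (A_D/A_U)·exp[(E_U−E_D)/(RT)].
(E_U−E_D)/(RT) = (103−57.9)×10³/(8.314×494) = 45100/4107 = 10.98.
k_D/k_U = (2.70×10^11/4.54×10^16)·exp(10.98) = 5.947×10^-6 × 58744 = 0.349.
Since E_D < E_U, lowering the temperature improves selectivity toward D.

0.349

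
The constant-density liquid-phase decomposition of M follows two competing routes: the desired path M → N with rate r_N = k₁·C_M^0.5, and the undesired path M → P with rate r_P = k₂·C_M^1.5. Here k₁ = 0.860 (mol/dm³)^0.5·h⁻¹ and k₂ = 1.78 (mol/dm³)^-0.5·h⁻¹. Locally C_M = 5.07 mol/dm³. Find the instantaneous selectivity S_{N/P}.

S_{N/P} = r_N/r_P = (k₁·C_M^0.5)/(k₂·C_M^1.5) = (k₁/k₂)·C_M⁻¹.
= (0.860×5.070^0.5) / (1.78×5.070^1.5) = 1.936/20.32 = 0.0953.

0.0953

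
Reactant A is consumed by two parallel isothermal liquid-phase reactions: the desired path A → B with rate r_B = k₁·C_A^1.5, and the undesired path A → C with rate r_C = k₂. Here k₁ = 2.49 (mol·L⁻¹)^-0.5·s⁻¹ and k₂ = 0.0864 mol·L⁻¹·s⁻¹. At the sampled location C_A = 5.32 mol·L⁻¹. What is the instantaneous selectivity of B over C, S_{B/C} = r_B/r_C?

S_{B/C} = r_B/r_C = (k₁·C_A^1.5)/(k₂) = (k₁/k₂)·C_A^1.5.
= (2.49×5.320^1.5) / (0.0864) = 30.55/0.08640 = 354.
Since the desired path is higher order in A, keeping C_A high (PFR or concentrated feed) favours B.

354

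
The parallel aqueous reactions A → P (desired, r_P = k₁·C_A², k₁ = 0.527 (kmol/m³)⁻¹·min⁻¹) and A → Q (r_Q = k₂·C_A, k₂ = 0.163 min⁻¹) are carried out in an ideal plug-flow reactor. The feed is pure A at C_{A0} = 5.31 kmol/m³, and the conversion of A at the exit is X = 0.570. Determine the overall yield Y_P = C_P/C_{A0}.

0.525

C_A = C_{A0}(1−X) = 2.283 kmol/m³.
Along a PFR/batch, dC_Q/dC_A = −r_Q/(r_P+r_Q) = −k₂/(k₂+k₁·C_A).
Integrating from C_{A0} to C_A: C_Q = (0.163/0.527)·ln[(0.163+0.527·5.31)/(0.163+0.527·2.28)] = 0.3093·ln(2.961/1.366) = 0.2393 kmol/m³.
Then C_P = (C_{A0}−C_A) − C_Q = 3.027 − 0.2393 = 2.787 kmol/m³.
Y_P = C_P/C_{A0} = 2.787/5.31 = 0.525.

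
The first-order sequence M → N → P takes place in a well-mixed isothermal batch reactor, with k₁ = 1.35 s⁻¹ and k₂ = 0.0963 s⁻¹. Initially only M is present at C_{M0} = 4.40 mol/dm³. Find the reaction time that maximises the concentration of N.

2.11 s

For first-order series the maximum of C_N occurs at t_opt = ln(k₂/k₁)/(k₂−k₁).
= ln(0.0963/1.35)/(0.0963−1.35) = ln(0.07133)/-1.254 = -2.640/-1.254 = 2.11 s.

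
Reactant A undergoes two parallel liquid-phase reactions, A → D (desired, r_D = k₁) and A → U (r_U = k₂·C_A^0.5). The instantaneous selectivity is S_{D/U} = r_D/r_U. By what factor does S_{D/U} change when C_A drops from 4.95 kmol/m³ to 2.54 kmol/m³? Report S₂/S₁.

1.40

S_{D/U} = (k₁/k₂)·C_A^-0.5, so S₂/S₁ = (C_{A,2}/C_{A,1})^-0.5.
= (2.54/4.95)^(-0.5) = (0.5131)^(-0.5) = 1.40.
Selectivity toward D rises as C_A falls — low-concentration operation is favoured.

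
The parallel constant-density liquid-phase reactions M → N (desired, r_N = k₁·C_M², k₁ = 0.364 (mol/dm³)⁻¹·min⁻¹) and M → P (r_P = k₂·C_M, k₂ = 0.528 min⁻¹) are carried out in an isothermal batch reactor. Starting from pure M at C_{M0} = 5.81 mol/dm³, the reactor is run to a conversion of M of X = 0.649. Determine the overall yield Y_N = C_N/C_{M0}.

0.466

C_M = C_{M0}(1−X) = 2.039 mol/dm³.
Along a PFR/batch, dC_P/dC_M = −r_P/(r_N+r_P) = −k₂/(k₂+k₁·C_M).
Integrating from C_{M0} to C_M: C_P = (0.528/0.364)·ln[(0.528+0.364·5.81)/(0.528+0.364·2.04)] = 1.451·ln(2.643/1.270) = 1.063 mol/dm³.
Then C_N = (C_{M0}−C_M) − C_P = 3.771 − 1.063 = 2.708 mol/dm³.
Y_N = C_N/C_{M0} = 2.708/5.81 = 0.466.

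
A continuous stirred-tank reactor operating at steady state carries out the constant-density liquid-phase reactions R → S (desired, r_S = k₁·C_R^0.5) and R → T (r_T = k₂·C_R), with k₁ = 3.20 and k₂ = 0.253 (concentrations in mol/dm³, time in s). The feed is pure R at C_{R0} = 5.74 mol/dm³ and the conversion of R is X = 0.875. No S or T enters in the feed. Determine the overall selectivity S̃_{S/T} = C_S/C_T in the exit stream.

14.9

Exit C_R = C_{R0}(1−X) = 5.74×0.125 = 0.7175 mol/dm³.
In a CSTR the entire volume is at exit conditions, so r_S = 3.20×0.7175^0.5 = 2.711 and r_T = 0.253×0.7175 = 0.1815.
Overall selectivity = C_S/C_T = r_Sτ/(r_Tτ) = r_S/r_T = 14.9.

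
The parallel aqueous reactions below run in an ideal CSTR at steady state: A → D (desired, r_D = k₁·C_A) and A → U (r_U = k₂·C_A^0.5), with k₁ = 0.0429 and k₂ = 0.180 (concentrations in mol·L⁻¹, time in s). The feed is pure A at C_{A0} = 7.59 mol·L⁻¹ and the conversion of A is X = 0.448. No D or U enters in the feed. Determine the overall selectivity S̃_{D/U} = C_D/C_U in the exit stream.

Exit C_A = C_{A0}(1−X) = 7.59×0.552 = 4.190 mol·L⁻¹.
A CSTR operates uniformly at the exit composition, giving r_D = 0.1797 and r_U = 0.3684 (each k·C_A^n at C_A = 4.190).
Overall selectivity = C_D/C_U = r_Dτ/(r_Uτ) = r_D/r_U = 0.488.

0.488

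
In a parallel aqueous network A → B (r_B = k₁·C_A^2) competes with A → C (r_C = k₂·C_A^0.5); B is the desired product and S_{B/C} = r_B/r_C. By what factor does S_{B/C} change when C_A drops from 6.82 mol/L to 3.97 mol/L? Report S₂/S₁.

S_{B/C} = (k₁/k₂)·C_A^1.5, so S₂/S₁ = (C_{A,2}/C_{A,1})^1.5.
= (3.97/6.82)^1.5 = (0.5821)^1.5 = 0.444.
Selectivity toward B falls as C_A falls — high-concentration operation is favoured.

0.444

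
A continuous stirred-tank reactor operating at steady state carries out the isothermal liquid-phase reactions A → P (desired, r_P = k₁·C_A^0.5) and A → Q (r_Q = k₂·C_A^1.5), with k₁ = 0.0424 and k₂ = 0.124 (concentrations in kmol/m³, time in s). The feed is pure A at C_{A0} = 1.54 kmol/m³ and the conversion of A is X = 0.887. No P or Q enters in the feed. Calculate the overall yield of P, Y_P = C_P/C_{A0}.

0.588

Exit C_A = C_{A0}(1−X) = 1.54×0.113 = 0.1740 kmol/m³.
In a CSTR the entire volume is at exit conditions, so r_P = 0.0424×0.1740^0.5 = 0.01769 and r_Q = 0.124×0.1740^1.5 = 0.009002.
Fraction of consumed A going to P: r_P/(r_P+r_Q) = 0.6627.
C_P = 0.6627·C_{A0}·X = 0.6627×1.54×0.887 = 0.905 kmol/m³; Y_P = C_P/C_{A0} = 0.588.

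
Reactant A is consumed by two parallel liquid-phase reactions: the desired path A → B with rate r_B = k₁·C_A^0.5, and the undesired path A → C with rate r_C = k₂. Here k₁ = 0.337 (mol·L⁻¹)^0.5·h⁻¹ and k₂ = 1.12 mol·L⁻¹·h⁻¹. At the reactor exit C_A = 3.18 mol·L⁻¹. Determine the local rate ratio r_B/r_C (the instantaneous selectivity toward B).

S_{B/C} = r_B/r_C = (k₁·C_A^0.5)/(k₂) = (k₁/k₂)·C_A^0.5.
= (0.337×3.180^0.5) / (1.12) = 0.6010/1.120 = 0.537.

0.537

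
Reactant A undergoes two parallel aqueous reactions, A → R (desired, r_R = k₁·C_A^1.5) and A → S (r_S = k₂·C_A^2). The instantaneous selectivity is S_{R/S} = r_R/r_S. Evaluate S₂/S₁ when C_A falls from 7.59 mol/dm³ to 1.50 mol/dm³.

S_{R/S} = (k₁/k₂)·C_A^-0.5, so S₂/S₁ = (C_{A,2}/C_{A,1})^-0.5.
= (1.50/7.59)^(-0.5) = (0.1976)^(-0.5) = 2.25.

2.25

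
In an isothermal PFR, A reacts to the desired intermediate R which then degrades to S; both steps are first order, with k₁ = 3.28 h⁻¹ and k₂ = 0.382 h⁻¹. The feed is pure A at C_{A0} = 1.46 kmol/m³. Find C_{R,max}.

At the optimum, C_{R,max}/C_{A0} = (k₁/k₂)^[k₂/(k₂−k₁)].
= (3.28/0.382)^(0.382/(0.382−3.28)) = (8.586)^(-0.1318) = 0.7532.
C_{R,max} = 0.7532×1.46 = 1.10 kmol/m³.

1.10 kmol/m³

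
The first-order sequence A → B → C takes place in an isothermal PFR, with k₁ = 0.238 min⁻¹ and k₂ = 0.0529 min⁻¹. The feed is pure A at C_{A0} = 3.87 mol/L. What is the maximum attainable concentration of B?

2.52 mol/L

At the optimum, C_{B,max}/C_{A0} = (k₁/k₂)^[k₂/(k₂−k₁)].
= (0.238/0.0529)^(0.0529/(0.0529−0.238)) = (4.499)^(-0.2858) = 0.6506.
C_{B,max} = 0.6506×3.87 = 2.52 mol/L.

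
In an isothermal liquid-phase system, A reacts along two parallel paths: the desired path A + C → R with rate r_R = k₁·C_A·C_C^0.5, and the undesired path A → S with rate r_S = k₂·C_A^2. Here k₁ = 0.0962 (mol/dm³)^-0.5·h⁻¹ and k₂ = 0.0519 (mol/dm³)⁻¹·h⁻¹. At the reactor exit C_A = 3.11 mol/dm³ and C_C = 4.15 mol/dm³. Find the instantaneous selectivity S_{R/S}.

1.21

S_{R/S} = r_R/r_S = (k₁·C_A·C_C^0.5)/(k₂·C_A^2) = (k₁/k₂)·C_A⁻¹·C_C^0.5.
= (0.0962×3.110×4.150^0.5) / (0.0519×3.110^2) = 0.6095/0.5020 = 1.21.
The undesired path is higher order in A, so low C_A (CSTR or dilute feed) favours R.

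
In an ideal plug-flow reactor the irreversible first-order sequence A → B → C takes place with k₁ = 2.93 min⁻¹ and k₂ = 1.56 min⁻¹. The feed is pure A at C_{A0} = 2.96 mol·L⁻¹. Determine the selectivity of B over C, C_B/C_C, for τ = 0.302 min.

The intermediate concentration in a first-order A→B→C sequence is C_B = k₁C_{A0}(e^(−k₁τ) − e^(−k₂τ))/(k₂−k₁).
e^(−k₁τ) = e^(−2.93×0.302) = e^(−0.8849) = 0.4128; e^(−k₂τ) = e^(−0.4711) = 0.6243.
C_B = 2.93×2.96/(1.56−2.93) × (0.4128−0.6243) = (-6.331)×(-0.2115) = 1.339 mol·L⁻¹.
C_A = C_{A0}e^(−k₁τ) = 1.222 mol·L⁻¹, so C_C = C_{A0}−C_A−C_B = 0.3991 mol·L⁻¹; C_B/C_C = 3.36.

3.36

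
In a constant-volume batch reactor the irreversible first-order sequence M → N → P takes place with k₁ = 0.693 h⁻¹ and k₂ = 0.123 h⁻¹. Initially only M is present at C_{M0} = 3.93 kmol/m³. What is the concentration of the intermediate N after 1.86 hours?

For first-order series with pure M initially, C_N(t) = k₁C_{M0}/(k₂−k₁)·(e^(−k₁t) − e^(−k₂t)).
e^(−k₁t) = e^(−0.693×1.86) = e^(−1.289) = 0.2756; e^(−k₂t) = e^(−0.2288) = 0.7955.
C_N = 0.693×3.93/(0.123−0.693) × (0.2756−0.7955) = (-4.778)×(-0.5200) = 2.484 kmol/m³.

2.48 kmol/m³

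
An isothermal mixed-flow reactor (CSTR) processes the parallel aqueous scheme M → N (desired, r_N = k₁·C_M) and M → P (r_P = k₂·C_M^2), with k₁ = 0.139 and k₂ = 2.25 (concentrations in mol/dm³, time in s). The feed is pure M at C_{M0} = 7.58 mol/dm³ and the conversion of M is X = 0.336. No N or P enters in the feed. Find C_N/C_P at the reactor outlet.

0.0123

Exit C_M = C_{M0}(1−X) = 7.58×0.664 = 5.033 mol/dm³.
In a CSTR the entire volume is at exit conditions, so r_N = 0.139×5.033 = 0.6996 and r_P = 2.25×5.033^2 = 57.00.
Overall selectivity = C_N/C_P = r_Nτ/(r_Pτ) = r_N/r_P = 0.0123.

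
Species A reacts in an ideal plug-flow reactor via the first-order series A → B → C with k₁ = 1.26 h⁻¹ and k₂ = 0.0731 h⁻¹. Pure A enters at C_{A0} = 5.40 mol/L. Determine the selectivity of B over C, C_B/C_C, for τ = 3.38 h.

4.74

The intermediate concentration in a first-order A→B→C sequence is C_B = k₁C_{A0}(e^(−k₁τ) − e^(−k₂τ))/(k₂−k₁).
e^(−k₁τ) = e^(−1.26×3.38) = e^(−4.259) = 0.01414; e^(−k₂τ) = e^(−0.2471) = 0.7811.
C_B = 1.26×5.40/(0.0731−1.26) × (0.01414−0.7811) = (-5.733)×(-0.7669) = 4.397 mol/L.
C_A = C_{A0}e^(−k₁τ) = 0.07635 mol/L, so C_C = C_{A0}−C_A−C_B = 0.9271 mol/L; C_B/C_C = 4.74.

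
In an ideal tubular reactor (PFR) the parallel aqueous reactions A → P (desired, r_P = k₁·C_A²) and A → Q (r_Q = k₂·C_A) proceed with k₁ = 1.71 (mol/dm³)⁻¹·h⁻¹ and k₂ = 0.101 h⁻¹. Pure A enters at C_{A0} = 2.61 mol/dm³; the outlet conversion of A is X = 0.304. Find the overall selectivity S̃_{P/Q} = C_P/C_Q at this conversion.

C_A = C_{A0}(1−X) = 1.817 mol/dm³.
Along a PFR/batch, dC_Q/dC_A = −r_Q/(r_P+r_Q) = −k₂/(k₂+k₁·C_A).
Integrating from C_{A0} to C_A: C_Q = (0.101/1.71)·ln[(0.101+1.71·2.61)/(0.101+1.71·1.82)] = 0.05906·ln(4.564/3.207) = 0.02084 mol/dm³.
Then C_P = (C_{A0}−C_A) − C_Q = 0.7934 − 0.02084 = 0.7726 mol/dm³.
S̃_{P/Q} = C_P/C_Q = 0.7726/0.02084 = 37.1.

37.1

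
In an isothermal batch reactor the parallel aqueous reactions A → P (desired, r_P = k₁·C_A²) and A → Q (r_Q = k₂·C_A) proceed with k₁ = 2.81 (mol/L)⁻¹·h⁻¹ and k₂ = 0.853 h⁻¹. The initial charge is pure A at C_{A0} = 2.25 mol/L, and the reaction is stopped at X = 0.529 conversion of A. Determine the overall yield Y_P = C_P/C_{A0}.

C_A = C_{A0}(1−X) = 1.060 mol/L.
Along a PFR/batch, dC_Q/dC_A = −r_Q/(r_P+r_Q) = −k₂/(k₂+k₁·C_A).
Integrating from C_{A0} to C_A: C_Q = (0.853/2.81)·ln[(0.853+2.81·2.25)/(0.853+2.81·1.06)] = 0.3036·ln(7.175/3.831) = 0.1905 mol/L.
Then C_P = (C_{A0}−C_A) − C_Q = 1.190 − 0.1905 = 0.9997 mol/L.
Y_P = C_P/C_{A0} = 0.9997/2.25 = 0.444.

0.444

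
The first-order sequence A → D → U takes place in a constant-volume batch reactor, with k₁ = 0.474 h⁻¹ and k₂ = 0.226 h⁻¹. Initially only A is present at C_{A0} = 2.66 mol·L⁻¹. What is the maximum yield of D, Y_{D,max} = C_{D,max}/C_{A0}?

Evaluating C_D at t_opt = ln(k₂/k₁)/(k₂−k₁) gives C_{D,max}/C_{A0} = (k₁/k₂)^[k₂/(k₂−k₁)].
= (0.474/0.226)^(0.226/(0.226−0.474)) = (2.097)^(-0.9113) = 0.5092.

0.509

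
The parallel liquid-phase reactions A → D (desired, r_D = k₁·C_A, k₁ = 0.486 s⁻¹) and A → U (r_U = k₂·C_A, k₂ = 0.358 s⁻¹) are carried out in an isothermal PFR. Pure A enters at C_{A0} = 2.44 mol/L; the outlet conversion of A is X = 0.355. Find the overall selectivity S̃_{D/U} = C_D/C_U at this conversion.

C_A = C_{A0}(1−X) = 1.574 mol/L.
Both paths are first order in A, so the instantaneous fraction to D is constant: dC_D/d(−C_A) = k₁/(k₁+k₂) = 0.5758.
C_D = 0.5758·(C_{A0}−C_A) = 0.5758×0.8662 = 0.499 mol/L.
C_U = (C_{A0}−C_A)−C_D = 0.3674 mol/L; S̃_{D/U} = 0.4988/0.3674 = 1.36.

1.36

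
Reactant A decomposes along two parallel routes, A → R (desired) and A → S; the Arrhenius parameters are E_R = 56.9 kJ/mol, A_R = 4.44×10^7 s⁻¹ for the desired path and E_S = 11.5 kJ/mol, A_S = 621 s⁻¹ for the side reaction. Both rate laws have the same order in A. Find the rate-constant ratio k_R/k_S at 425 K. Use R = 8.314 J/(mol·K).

0.188

With equal orders, S_{R/S} = k_R/k_S = (A_R/A_S)·exp[(E_S−E_R)/(RT)].
(E_S−E_R)/(RT) = (11.5−56.9)×10³/(8.314×425) = -45400/3533 = -12.85.
k_R/k_S = (4.44×10^7/621)·exp(-12.85) = 71498 × 2.630×10^-6 = 0.188.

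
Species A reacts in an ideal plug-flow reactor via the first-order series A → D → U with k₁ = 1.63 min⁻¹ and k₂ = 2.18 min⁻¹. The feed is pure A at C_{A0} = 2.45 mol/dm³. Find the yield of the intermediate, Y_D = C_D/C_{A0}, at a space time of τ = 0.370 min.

For first-order series with pure A initially, C_D(τ) = k₁C_{A0}/(k₂−k₁)·(e^(−k₁τ) − e^(−k₂τ)).
e^(−k₁τ) = e^(−1.63×0.370) = e^(−0.6031) = 0.5471; e^(−k₂τ) = e^(−0.8066) = 0.4464.
C_D = 1.63×2.45/(2.18−1.63) × (0.5471−0.4464) = 7.261×0.1007 = 0.7315 mol/dm³.
Y_D = C_D/C_{A0} = 0.7315/2.45 = 0.299.

0.299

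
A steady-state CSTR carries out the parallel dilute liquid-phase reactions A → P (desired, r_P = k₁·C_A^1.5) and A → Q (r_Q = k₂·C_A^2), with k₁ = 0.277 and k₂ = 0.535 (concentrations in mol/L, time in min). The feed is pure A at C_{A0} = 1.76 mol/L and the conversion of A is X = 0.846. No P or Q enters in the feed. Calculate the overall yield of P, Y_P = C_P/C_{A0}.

0.422

Exit C_A = C_{A0}(1−X) = 1.76×0.154 = 0.2710 mol/L.
A CSTR operates uniformly at the exit composition, giving r_P = 0.03909 and r_Q = 0.03930 (each k·C_A^n at C_A = 0.2710).
Fraction of consumed A going to P: r_P/(r_P+r_Q) = 0.4986.
C_P = 0.4986·C_{A0}·X = 0.4986×1.76×0.846 = 0.742 mol/L; Y_P = C_P/C_{A0} = 0.422.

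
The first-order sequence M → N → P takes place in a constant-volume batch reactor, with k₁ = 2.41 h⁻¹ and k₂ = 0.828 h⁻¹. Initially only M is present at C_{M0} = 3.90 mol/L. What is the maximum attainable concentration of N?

Evaluating C_N at t_opt = ln(k₂/k₁)/(k₂−k₁) gives C_{N,max}/C_{M0} = (k₁/k₂)^[k₂/(k₂−k₁)].
= (2.41/0.828)^(0.828/(0.828−2.41)) = (2.911)^(-0.5234) = 0.5717.
C_{N,max} = 0.5717×3.90 = 2.23 mol/L.

2.23 mol/L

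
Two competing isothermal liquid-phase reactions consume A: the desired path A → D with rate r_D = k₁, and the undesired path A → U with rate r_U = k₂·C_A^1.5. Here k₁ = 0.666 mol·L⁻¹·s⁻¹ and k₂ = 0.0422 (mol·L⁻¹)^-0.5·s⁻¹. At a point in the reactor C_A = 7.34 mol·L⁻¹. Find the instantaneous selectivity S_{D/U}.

0.794

S_{D/U} = r_D/r_U = (k₁)/(k₂·C_A^1.5) = (k₁/k₂)·C_A^-1.5.
= (0.666) / (0.0422×7.340^1.5) = 0.6660/0.8392 = 0.794.
The undesired path is higher order in A, so low C_A (CSTR or dilute feed) favours D.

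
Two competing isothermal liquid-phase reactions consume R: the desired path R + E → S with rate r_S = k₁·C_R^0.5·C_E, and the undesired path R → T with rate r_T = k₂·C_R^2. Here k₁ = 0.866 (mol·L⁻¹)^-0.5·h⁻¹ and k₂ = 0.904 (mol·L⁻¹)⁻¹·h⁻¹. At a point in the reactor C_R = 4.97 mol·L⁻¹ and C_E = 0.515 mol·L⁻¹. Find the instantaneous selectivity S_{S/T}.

S_{S/T} = r_S/r_T = (k₁·C_R^0.5·C_E)/(k₂·C_R^2) = (k₁/k₂)·C_R^-1.5·C_E.
= (0.866×4.970^0.5×0.5150) / (0.904×4.970^2) = 0.9943/22.33 = 0.0445.
The undesired path is higher order in R, so low C_R (CSTR or dilute feed) favours S.

0.0445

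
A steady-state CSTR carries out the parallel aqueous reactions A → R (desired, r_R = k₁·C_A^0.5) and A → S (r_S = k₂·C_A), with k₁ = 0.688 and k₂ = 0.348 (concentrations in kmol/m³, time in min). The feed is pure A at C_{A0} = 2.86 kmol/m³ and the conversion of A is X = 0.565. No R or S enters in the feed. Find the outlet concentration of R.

1.03 kmol/m³

Exit C_A = C_{A0}(1−X) = 2.86×0.435 = 1.244 kmol/m³.
A CSTR operates uniformly at the exit composition, giving r_R = 0.7674 and r_S = 0.4329 (each k·C_A^n at C_A = 1.244).
Fraction of consumed A going to R: r_R/(r_R+r_S) = 0.6393.
C_R = 0.6393·C_{A0}·X = 0.6393×2.86×0.565 = 1.03 kmol/m³.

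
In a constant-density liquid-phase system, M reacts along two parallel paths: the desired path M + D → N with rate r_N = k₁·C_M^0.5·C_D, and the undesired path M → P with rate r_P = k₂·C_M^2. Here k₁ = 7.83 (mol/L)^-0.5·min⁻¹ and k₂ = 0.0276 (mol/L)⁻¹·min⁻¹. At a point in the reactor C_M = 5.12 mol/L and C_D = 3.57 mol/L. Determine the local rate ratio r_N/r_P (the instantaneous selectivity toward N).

87.4

S_{N/P} = r_N/r_P = (k₁·C_M^0.5·C_D)/(k₂·C_M^2) = (k₁/k₂)·C_M^-1.5·C_D.
= (7.83×5.120^0.5×3.570) / (0.0276×5.120^2) = 63.25/0.7235 = 87.4.
The undesired path is higher order in M, so low C_M (CSTR or dilute feed) favours N.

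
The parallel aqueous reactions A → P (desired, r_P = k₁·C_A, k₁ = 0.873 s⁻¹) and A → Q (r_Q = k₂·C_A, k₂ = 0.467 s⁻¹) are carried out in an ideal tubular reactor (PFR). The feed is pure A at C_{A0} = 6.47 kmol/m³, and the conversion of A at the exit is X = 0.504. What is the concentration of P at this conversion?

2.12 kmol/m³

C_A = C_{A0}(1−X) = 3.209 kmol/m³.
Both paths are first order in A, so the instantaneous fraction to P is constant: dC_P/d(−C_A) = k₁/(k₁+k₂) = 0.6515.
C_P = 0.6515·(C_{A0}−C_A) = 0.6515×3.261 = 2.12 kmol/m³.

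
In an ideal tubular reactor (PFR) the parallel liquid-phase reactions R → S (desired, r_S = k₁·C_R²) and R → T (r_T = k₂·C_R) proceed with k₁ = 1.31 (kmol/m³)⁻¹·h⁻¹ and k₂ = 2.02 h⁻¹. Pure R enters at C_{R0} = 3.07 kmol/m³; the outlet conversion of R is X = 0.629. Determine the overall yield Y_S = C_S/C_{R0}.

0.357

C_R = C_{R0}(1−X) = 1.139 kmol/m³.
Along a PFR/batch, dC_T/dC_R = −r_T/(r_S+r_T) = −k₂/(k₂+k₁·C_R).
Integrating from C_{R0} to C_R: C_T = (2.02/1.31)·ln[(2.02+1.31·3.07)/(2.02+1.31·1.14)] = 1.542·ln(6.042/3.512) = 0.8365 kmol/m³.
Then C_S = (C_{R0}−C_R) − C_T = 1.931 − 0.8365 = 1.095 kmol/m³.
Y_S = C_S/C_{R0} = 1.095/3.07 = 0.357.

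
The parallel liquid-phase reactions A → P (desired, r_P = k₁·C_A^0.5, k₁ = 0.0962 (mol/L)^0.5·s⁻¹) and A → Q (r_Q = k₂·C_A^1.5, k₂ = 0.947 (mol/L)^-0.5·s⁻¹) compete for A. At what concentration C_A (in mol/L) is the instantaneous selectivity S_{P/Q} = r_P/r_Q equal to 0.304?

0.334 mol/L

S_{P/Q} = (k₁/k₂)·C_A⁻¹ ⇒ C_A = (S·k₂/k₁)^(-1).
= (0.304×0.947/0.0962)^(-1) = (2.993)^(-1) = 0.334 mol/L.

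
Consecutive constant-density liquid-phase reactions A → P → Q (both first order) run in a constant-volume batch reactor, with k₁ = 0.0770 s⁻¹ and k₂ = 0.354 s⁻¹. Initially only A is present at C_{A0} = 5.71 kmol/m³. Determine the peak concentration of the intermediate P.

0.813 kmol/m³

For a first-order series the maximum intermediate yield is C_{P,max}/C_{A0} = (k₁/k₂)^[k₂/(k₂−k₁)].
= (0.0770/0.354)^(0.354/(0.354−0.0770)) = (0.2175)^(1.278) = 0.1423.
C_{P,max} = 0.1423×5.71 = 0.813 kmol/m³.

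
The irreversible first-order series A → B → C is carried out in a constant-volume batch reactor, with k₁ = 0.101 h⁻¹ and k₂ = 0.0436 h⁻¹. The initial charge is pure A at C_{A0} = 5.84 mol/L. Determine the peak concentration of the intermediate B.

3.09 mol/L

For a first-order series the maximum intermediate yield is C_{B,max}/C_{A0} = (k₁/k₂)^[k₂/(k₂−k₁)].
= (0.101/0.0436)^(0.0436/(0.0436−0.101)) = (2.317)^(-0.7596) = 0.5283.
C_{B,max} = 0.5283×5.84 = 3.09 mol/L.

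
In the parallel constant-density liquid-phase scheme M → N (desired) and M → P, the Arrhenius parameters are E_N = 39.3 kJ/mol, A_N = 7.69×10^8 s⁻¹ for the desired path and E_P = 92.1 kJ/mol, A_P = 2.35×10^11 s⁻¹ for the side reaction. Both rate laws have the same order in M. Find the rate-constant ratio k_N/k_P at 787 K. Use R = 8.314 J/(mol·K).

k_N/k_P = (A_N/A_P)·exp[−(E_N−E_P)/(RT)] = (A_N/A_P)·exp[(E_P−E_N)/(RT)].
(E_P−E_N)/(RT) = (92.1−39.3)×10³/(8.314×787) = 52800/6543 = 8.070.
k_N/k_P = (7.69×10^8/2.35×10^11)·exp(8.070) = 0.003272 × 3196 = 10.5.
Since E_N < E_P, lowering the temperature improves selectivity toward N.

10.5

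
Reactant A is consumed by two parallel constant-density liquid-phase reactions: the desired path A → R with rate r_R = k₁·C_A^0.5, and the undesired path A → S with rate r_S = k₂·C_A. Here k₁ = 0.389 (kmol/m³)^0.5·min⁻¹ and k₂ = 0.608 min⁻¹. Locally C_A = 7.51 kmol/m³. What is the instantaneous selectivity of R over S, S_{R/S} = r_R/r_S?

0.233

S_{R/S} = r_R/r_S = (k₁·C_A^0.5)/(k₂·C_A) = (k₁/k₂)·C_A^-0.5.
= (0.389×7.510^0.5) / (0.608×7.510) = 1.066/4.566 = 0.233.
The undesired path is higher order in A, so low C_A (CSTR or dilute feed) favours R.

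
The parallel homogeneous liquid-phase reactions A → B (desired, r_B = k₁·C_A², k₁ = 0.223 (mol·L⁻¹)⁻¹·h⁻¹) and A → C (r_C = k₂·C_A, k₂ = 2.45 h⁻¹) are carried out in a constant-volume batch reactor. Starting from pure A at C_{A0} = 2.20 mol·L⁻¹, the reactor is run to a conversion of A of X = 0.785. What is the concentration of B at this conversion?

C_A = C_{A0}(1−X) = 0.4730 mol·L⁻¹.
Along a PFR/batch, dC_C/dC_A = −r_C/(r_B+r_C) = −k₂/(k₂+k₁·C_A).
Integrating from C_{A0} to C_A: C_C = (2.45/0.223)·ln[(2.45+0.223·2.20)/(2.45+0.223·0.473)] = 10.99·ln(2.941/2.555) = 1.542 mol·L⁻¹.
Then C_B = (C_{A0}−C_A) − C_C = 1.727 − 1.542 = 0.1848 mol·L⁻¹.

0.185 mol·L⁻¹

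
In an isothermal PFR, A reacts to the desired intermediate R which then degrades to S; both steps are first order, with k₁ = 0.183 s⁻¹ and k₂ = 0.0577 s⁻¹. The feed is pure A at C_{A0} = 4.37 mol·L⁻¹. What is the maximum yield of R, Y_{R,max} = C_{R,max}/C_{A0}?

0.588

Evaluating C_R at τ_opt = ln(k₂/k₁)/(k₂−k₁) gives C_{R,max}/C_{A0} = (k₁/k₂)^[k₂/(k₂−k₁)].
= (0.183/0.0577)^(0.0577/(0.0577−0.183)) = (3.172)^(-0.4605) = 0.5877.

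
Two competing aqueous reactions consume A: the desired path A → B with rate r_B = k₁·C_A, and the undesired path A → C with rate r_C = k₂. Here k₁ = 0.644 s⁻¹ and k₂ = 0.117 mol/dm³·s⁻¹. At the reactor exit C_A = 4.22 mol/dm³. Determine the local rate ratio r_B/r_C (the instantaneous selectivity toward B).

23.2

S_{B/C} = r_B/r_C = (k₁·C_A)/(k₂) = (k₁/k₂)·C_A.
= (0.644×4.220) / (0.117) = 2.718/0.1170 = 23.2.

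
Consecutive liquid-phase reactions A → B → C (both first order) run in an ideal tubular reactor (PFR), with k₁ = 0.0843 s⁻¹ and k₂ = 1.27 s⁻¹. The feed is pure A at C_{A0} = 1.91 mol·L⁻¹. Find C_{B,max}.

0.105 mol·L⁻¹

For a first-order series the maximum intermediate yield is C_{B,max}/C_{A0} = (k₁/k₂)^[k₂/(k₂−k₁)].
= (0.0843/1.27)^(1.27/(1.27−0.0843)) = (0.06638)^(1.071) = 0.05474.
C_{B,max} = 0.05474×1.91 = 0.105 mol·L⁻¹.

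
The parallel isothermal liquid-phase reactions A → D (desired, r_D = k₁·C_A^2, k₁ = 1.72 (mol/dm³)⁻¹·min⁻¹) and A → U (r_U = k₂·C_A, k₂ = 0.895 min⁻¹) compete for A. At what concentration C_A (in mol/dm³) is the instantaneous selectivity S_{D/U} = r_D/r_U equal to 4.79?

2.49 mol/dm³

S_{D/U} = (k₁/k₂)·C_A ⇒ C_A = S·k₂/k₁.
= 4.79×0.895/1.72 = 2.49 mol/dm³.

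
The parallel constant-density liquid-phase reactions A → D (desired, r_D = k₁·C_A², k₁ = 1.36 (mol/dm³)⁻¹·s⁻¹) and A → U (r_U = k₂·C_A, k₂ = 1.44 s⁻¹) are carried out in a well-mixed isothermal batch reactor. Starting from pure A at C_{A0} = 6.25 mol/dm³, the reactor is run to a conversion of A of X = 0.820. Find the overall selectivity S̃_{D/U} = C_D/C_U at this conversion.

3.01

C_A = C_{A0}(1−X) = 1.125 mol/dm³.
Along a PFR/batch, dC_U/dC_A = −r_U/(r_D+r_U) = −k₂/(k₂+k₁·C_A).
Integrating from C_{A0} to C_A: C_U = (1.44/1.36)·ln[(1.44+1.36·6.25)/(1.44+1.36·1.13)] = 1.059·ln(9.940/2.970) = 1.279 mol/dm³.
Then C_D = (C_{A0}−C_A) − C_U = 5.125 − 1.279 = 3.846 mol/dm³.
S̃_{D/U} = C_D/C_U = 3.846/1.279 = 3.01.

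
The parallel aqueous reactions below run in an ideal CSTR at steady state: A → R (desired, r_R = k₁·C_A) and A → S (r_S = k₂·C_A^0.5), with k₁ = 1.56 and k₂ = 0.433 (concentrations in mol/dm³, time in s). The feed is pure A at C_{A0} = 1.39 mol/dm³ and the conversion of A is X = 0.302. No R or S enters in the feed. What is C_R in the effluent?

0.327 mol/dm³

Exit C_A = C_{A0}(1−X) = 1.39×0.698 = 0.9702 mol/dm³.
Rates in a CSTR are evaluated at the outlet concentration: r_R = 1.56×0.9702 = 1.514, r_S = 0.433×0.9702^0.5 = 0.4265.
Fraction of consumed A going to R: r_R/(r_R+r_S) = 0.7802.
C_R = 0.7802·C_{A0}·X = 0.7802×1.39×0.302 = 0.327 mol/dm³.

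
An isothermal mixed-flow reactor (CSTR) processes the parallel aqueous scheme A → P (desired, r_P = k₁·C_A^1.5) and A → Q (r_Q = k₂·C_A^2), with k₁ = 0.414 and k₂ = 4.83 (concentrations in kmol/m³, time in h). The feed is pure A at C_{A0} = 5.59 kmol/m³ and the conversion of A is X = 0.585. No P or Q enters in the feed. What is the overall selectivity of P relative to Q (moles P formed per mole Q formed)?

0.0563

Exit C_A = C_{A0}(1−X) = 5.59×0.415 = 2.320 kmol/m³.
Rates in a CSTR are evaluated at the outlet concentration: r_P = 0.414×2.320^1.5 = 1.463, r_Q = 4.83×2.320^2 = 25.99.
Overall selectivity = C_P/C_Q = r_Pτ/(r_Qτ) = r_P/r_Q = 0.0563.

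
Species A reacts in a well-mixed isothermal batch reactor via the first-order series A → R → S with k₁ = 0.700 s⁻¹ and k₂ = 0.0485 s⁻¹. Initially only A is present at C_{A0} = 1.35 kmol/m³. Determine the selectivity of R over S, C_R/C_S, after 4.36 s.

6.12

Solving the coupled first-order balances gives C_R(t) = [k₁/(k₂−k₁)]·C_{A0}·(e^(−k₁t) − e^(−k₂t)).
e^(−k₁t) = e^(−0.700×4.36) = e^(−3.052) = 0.04726; e^(−k₂t) = e^(−0.2115) = 0.8094.
C_R = 0.700×1.35/(0.0485−0.700) × (0.04726−0.8094) = (-1.450)×(-0.7621) = 1.105 kmol/m³.
C_A = C_{A0}e^(−k₁t) = 0.06381 kmol/m³, so C_S = C_{A0}−C_A−C_R = 0.1807 kmol/m³; C_R/C_S = 6.12.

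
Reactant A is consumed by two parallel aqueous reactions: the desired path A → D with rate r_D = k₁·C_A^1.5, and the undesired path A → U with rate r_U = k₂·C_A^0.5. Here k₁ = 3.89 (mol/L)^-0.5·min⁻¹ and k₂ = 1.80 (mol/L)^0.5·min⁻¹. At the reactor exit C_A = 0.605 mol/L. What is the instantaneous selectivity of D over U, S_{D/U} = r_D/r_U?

S_{D/U} = r_D/r_U = (k₁·C_A^1.5)/(k₂·C_A^0.5) = (k₁/k₂)·C_A.
= (3.89×0.6050^1.5) / (1.80×0.6050^0.5) = 1.831/1.400 = 1.31.

1.31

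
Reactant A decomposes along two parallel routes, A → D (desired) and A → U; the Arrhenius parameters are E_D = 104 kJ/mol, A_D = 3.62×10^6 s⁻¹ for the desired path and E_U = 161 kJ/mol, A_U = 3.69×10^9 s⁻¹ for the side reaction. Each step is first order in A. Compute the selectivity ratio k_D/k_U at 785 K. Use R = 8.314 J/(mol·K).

k_D/k_U = (A_D/A_U)·exp[−(E_D−E_U)/(RT)] = (A_D/A_U)·exp[(E_U−E_D)/(RT)].
(E_U−E_D)/(RT) = (161−104)×10³/(8.314×785) = 57000/6526 = 8.734.
k_D/k_U = (3.62×10^6/3.69×10^9)·exp(8.734) = 9.810×10^-4 × 6208 = 6.09.
Since E_D < E_U, lowering the temperature improves selectivity toward D.

6.09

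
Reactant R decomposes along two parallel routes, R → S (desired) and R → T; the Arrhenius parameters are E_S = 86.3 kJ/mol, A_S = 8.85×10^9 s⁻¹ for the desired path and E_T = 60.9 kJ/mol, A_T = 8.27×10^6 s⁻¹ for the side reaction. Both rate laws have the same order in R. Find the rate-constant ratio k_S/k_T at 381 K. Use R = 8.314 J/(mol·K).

k_S/k_T = (A_S/A_T)·exp[−(E_S−E_T)/(RT)] = (A_S/A_T)·exp[(E_T−E_S)/(RT)].
(E_T−E_S)/(RT) = (60.9−86.3)×10³/(8.314×381) = -25400/3168 = -8.019.
k_S/k_T = (8.85×10^9/8.27×10^6)·exp(-8.019) = 1070 × 3.293×10^-4 = 0.352.

0.352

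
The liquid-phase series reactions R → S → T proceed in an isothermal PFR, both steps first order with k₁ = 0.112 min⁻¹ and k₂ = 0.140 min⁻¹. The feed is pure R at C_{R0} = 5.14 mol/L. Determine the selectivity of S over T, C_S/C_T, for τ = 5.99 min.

The intermediate concentration in a first-order A→B→C sequence is C_S = k₁C_{R0}(e^(−k₁τ) − e^(−k₂τ))/(k₂−k₁).
e^(−k₁τ) = e^(−0.112×5.99) = e^(−0.6709) = 0.5113; e^(−k₂τ) = e^(−0.8386) = 0.4323.
C_S = 0.112×5.14/(0.140−0.112) × (0.5113−0.4323) = 20.56×0.07894 = 1.623 mol/L.
C_R = C_{R0}e^(−k₁τ) = 2.628 mol/L, so C_T = C_{R0}−C_R−C_S = 0.8891 mol/L; C_S/C_T = 1.83.

1.83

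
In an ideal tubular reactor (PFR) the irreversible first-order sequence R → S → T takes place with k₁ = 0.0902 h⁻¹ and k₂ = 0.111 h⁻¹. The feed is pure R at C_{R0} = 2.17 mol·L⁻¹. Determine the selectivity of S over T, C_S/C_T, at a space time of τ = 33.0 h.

0.131

For first-order series with pure R initially, C_S(τ) = k₁C_{R0}/(k₂−k₁)·(e^(−k₁τ) − e^(−k₂τ)).
e^(−k₁τ) = e^(−0.0902×33.0) = e^(−2.977) = 0.05097; e^(−k₂τ) = e^(−3.663) = 0.02566.
C_S = 0.0902×2.17/(0.111−0.0902) × (0.05097−0.02566) = 9.410×0.02531 = 0.2382 mol·L⁻¹.
C_R = C_{R0}e^(−k₁τ) = 0.1106 mol·L⁻¹, so C_T = C_{R0}−C_R−C_S = 1.821 mol·L⁻¹; C_S/C_T = 0.131.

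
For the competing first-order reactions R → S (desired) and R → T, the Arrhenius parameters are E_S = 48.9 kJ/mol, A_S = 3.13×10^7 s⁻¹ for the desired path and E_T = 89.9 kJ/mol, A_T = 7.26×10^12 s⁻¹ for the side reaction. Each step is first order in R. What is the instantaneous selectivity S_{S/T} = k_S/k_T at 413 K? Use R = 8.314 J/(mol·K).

0.661

Since both paths have the same order in R, the concentration cancels and S_{S/T} = k_S/k_T = (A_S/A_T)·exp[(E_T−E_S)/(RT)].
(E_T−E_S)/(RT) = (89.9−48.9)×10³/(8.314×413) = 41000/3434 = 11.94.
k_S/k_T = (3.13×10^7/7.26×10^12)·exp(11.94) = 4.311×10^-6 × 1.534×10^5 = 0.661.
Since E_S < E_T, lowering the temperature improves selectivity toward S.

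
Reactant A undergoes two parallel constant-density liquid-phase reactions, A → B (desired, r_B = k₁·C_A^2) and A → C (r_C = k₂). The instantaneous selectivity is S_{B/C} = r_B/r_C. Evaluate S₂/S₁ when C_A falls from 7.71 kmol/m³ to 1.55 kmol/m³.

0.0404

S_{B/C} = (k₁/k₂)·C_A^2, so S₂/S₁ = (C_{A,2}/C_{A,1})^2.
= (1.55/7.71)^2 = (0.2010)^2 = 0.0404.
Selectivity toward B falls as C_A falls — high-concentration operation is favoured.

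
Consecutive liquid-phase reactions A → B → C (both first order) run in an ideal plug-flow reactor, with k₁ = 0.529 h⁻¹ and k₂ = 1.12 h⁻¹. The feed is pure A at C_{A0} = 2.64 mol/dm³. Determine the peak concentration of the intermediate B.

0.637 mol/dm³

For a first-order series the maximum intermediate yield is C_{B,max}/C_{A0} = (k₁/k₂)^[k₂/(k₂−k₁)].
= (0.529/1.12)^(1.12/(1.12−0.529)) = (0.4723)^(1.895) = 0.2414.
C_{B,max} = 0.2414×2.64 = 0.637 mol/dm³.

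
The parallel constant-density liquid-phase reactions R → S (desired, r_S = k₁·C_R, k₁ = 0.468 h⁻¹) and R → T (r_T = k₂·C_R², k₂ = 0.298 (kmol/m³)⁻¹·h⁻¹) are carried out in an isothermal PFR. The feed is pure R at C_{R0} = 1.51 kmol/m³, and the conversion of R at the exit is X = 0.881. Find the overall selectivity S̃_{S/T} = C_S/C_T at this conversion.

2.01

C_R = C_{R0}(1−X) = 0.1797 kmol/m³.
Along a PFR/batch, dC_S/dC_R = −r_S/(r_S+r_T) = −k₁/(k₁+k₂·C_R).
Integrating from C_{R0} to C_R: C_S = (0.468/0.298)·ln[(0.468+0.298·1.51)/(0.468+0.298·0.180)] = 1.570·ln(0.9180/0.5215) = 0.8879 kmol/m³.
C_T = (C_{R0}−C_R)−C_S = 0.4424 kmol/m³; S̃_{S/T} = 0.8879/0.4424 = 2.01.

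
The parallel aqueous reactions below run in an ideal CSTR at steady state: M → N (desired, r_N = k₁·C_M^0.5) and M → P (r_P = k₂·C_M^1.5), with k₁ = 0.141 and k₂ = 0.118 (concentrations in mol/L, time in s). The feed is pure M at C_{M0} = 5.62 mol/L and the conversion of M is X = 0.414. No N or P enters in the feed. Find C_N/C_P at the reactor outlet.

0.363

Exit C_M = C_{M0}(1−X) = 5.62×0.586 = 3.293 mol/L.
In a CSTR the entire volume is at exit conditions, so r_N = 0.141×3.293^0.5 = 0.2559 and r_P = 0.118×3.293^1.5 = 0.7052.
Overall selectivity = C_N/C_P = r_Nτ/(r_Pτ) = r_N/r_P = 0.363.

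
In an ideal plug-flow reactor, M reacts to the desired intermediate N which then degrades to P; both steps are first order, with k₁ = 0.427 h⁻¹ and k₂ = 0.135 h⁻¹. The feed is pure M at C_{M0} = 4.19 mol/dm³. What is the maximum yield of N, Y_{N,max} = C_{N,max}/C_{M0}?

0.587

Evaluating C_N at τ_opt = ln(k₂/k₁)/(k₂−k₁) gives C_{N,max}/C_{M0} = (k₁/k₂)^[k₂/(k₂−k₁)].
= (0.427/0.135)^(0.135/(0.135−0.427)) = (3.163)^(-0.4623) = 0.5872.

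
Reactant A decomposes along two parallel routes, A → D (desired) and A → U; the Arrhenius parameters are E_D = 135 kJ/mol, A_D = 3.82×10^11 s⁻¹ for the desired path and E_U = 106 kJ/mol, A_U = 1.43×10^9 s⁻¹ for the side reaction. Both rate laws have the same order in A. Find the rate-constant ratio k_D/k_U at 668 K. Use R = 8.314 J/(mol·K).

1.44

With equal orders, S_{D/U} = k_D/k_U = (A_D/A_U)·exp[(E_U−E_D)/(RT)].
(E_U−E_D)/(RT) = (106−135)×10³/(8.314×668) = -29000/5554 = -5.222.
k_D/k_U = (3.82×10^11/1.43×10^9)·exp(-5.222) = 267.1 × 0.005398 = 1.44.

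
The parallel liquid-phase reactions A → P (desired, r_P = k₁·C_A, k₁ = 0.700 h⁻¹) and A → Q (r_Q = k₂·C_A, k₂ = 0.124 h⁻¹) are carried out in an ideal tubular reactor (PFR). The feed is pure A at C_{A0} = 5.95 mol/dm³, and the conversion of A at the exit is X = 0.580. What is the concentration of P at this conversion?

C_A = C_{A0}(1−X) = 2.499 mol/dm³.
Both paths are first order in A, so the instantaneous fraction to P is constant: dC_P/d(−C_A) = k₁/(k₁+k₂) = 0.8495.
C_P = 0.8495·(C_{A0}−C_A) = 0.8495×3.451 = 2.93 mol/dm³.

2.93 mol/dm³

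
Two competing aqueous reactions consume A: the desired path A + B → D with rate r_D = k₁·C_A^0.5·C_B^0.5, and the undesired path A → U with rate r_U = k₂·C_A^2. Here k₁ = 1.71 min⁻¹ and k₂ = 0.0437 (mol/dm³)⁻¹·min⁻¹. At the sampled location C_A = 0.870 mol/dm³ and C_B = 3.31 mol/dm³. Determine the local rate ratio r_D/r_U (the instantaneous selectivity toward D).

S_{D/U} = r_D/r_U = (k₁·C_A^0.5·C_B^0.5)/(k₂·C_A^2) = (k₁/k₂)·C_A^-1.5·C_B^0.5.
= (1.71×0.8700^0.5×3.310^0.5) / (0.0437×0.8700^2) = 2.902/0.03308 = 87.7.

87.7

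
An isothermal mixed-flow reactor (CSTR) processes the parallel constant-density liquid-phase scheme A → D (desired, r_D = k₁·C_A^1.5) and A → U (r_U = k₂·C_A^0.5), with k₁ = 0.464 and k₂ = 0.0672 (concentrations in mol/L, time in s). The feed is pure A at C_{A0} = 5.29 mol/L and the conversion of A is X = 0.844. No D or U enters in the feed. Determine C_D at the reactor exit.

3.80 mol/L

Exit C_A = C_{A0}(1−X) = 5.29×0.156 = 0.8252 mol/L.
In a CSTR the entire volume is at exit conditions, so r_D = 0.464×0.8252^1.5 = 0.3478 and r_U = 0.0672×0.8252^0.5 = 0.06105.
Fraction of consumed A going to D: r_D/(r_D+r_U) = 0.8507.
C_D = 0.8507·C_{A0}·X = 0.8507×5.29×0.844 = 3.80 mol/L.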